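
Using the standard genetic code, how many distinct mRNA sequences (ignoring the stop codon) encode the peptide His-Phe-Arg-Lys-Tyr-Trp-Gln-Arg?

His: 2 codons.
Phe: 2 codons.
Arg: 6 codons.
Lys: 2 codons.
Tyr: 2 codons.
Trp: 1 codon.
Gln: 2 codons.
Arg: 6 codons.
2 × 2 × 6 × 2 × 2 × 1 × 2 × 6 = 1152.

1152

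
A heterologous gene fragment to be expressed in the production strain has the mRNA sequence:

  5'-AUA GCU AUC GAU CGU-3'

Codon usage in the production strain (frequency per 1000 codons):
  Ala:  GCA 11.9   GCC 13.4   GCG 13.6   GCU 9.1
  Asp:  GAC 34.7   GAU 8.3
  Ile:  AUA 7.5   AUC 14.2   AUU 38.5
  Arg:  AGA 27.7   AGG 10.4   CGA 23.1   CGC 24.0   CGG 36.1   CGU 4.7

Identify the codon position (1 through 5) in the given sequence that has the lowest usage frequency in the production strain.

5

Codon 1 AUA (Ile): 7.5 per 1000.
Codon 2 GCU (Ala): 9.1 per 1000.
Codon 3 AUC (Ile): 14.2 per 1000.
Codon 4 GAU (Asp): 8.3 per 1000.
Codon 5 CGU (Arg): 4.7 per 1000.
Lowest frequency is 4.7 at codon 5.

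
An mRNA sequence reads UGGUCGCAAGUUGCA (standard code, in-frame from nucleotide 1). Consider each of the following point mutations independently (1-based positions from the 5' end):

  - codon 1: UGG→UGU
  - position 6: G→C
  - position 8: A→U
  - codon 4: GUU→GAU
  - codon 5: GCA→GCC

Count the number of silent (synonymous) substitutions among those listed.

2

Codon 1: UGG (Trp) → UGU (Cys) — missense.
Codon 2: UCG (Ser) → UCC (Ser) — synonymous.
Codon 3: CAA (Gln) → CUA (Leu) — missense.
Codon 4: GUU (Val) → GAU (Asp) — missense.
Codon 5: GCA (Ala) → GCC (Ala) — synonymous.
Synonymous: 2 of 5.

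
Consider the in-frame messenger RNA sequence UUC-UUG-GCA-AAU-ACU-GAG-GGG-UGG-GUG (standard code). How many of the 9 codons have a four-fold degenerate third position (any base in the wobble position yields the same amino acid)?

Codon 1 UUC (Phe): third position 2-fold.
Codon 2 UUG (Leu): third position 2-fold.
Codon 3 GCA (Ala): third position 4-fold.
Codon 4 AAU (Asn): third position 2-fold.
Codon 5 ACU (Thr): third position 4-fold.
Codon 6 GAG (Glu): third position 2-fold.
Codon 7 GGG (Gly): third position 4-fold.
Codon 8 UGG (Trp): third position 1-fold.
Codon 9 GUG (Val): third position 4-fold.
Four-fold degenerate third positions: 4.

4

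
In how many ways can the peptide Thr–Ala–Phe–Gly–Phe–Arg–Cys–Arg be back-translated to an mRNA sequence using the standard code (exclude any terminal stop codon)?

Thr: 4 codons.
Ala: 4 codons.
Phe: 2 codons.
Gly: 4 codons.
Phe: 2 codons.
Arg: 6 codons.
Cys: 2 codons.
Arg: 6 codons.
4 × 4 × 2 × 4 × 2 × 6 × 2 × 6 = 18432.

18432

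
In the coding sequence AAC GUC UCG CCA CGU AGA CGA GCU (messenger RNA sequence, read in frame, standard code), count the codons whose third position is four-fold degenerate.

6

Codon 1 AAC (Asn): third position 2-fold.
Codon 2 GUC (Val): third position 4-fold.
Codon 3 UCG (Ser): third position 4-fold.
Codon 4 CCA (Pro): third position 4-fold.
Codon 5 CGU (Arg): third position 4-fold.
Codon 6 AGA (Arg): third position 2-fold.
Codon 7 CGA (Arg): third position 4-fold.
Codon 8 GCU (Ala): third position 4-fold.
Four-fold degenerate third positions: 6.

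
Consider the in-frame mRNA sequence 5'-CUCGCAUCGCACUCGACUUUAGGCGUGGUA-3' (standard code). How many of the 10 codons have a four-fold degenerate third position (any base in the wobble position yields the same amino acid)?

8

Codon 1 CUC (Leu): third position 4-fold.
Codon 2 GCA (Ala): third position 4-fold.
Codon 3 UCG (Ser): third position 4-fold.
Codon 4 CAC (His): third position 2-fold.
Codon 5 UCG (Ser): third position 4-fold.
Codon 6 ACU (Thr): third position 4-fold.
Codon 7 UUA (Leu): third position 2-fold.
Codon 8 GGC (Gly): third position 4-fold.
Codon 9 GUG (Val): third position 4-fold.
Codon 10 GUA (Val): third position 4-fold.
Four-fold degenerate third positions: 8.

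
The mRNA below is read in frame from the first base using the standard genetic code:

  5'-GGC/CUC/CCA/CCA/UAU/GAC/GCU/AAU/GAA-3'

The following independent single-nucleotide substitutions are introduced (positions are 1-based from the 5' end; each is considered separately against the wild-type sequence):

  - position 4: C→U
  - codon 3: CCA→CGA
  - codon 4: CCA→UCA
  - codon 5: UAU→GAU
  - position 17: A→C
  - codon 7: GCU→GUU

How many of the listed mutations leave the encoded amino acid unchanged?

Codon 2: CUC (Leu) → UUC (Phe) — missense.
Codon 3: CCA (Pro) → CGA (Arg) — missense.
Codon 4: CCA (Pro) → UCA (Ser) — missense.
Codon 5: UAU (Tyr) → GAU (Asp) — missense.
Codon 6: GAC (Asp) → GCC (Ala) — missense.
Codon 7: GCU (Ala) → GUU (Val) — missense.
Synonymous: 0 of 6.

0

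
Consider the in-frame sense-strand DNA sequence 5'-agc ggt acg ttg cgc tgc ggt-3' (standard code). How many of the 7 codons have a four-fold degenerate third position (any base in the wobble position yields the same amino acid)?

Codon 1 AGC (Ser): third position 2-fold.
Codon 2 GGT (Gly): third position 4-fold.
Codon 3 ACG (Thr): third position 4-fold.
Codon 4 TTG (Leu): third position 2-fold.
Codon 5 CGC (Arg): third position 4-fold.
Codon 6 TGC (Cys): third position 2-fold.
Codon 7 GGT (Gly): third position 4-fold.
Four-fold degenerate third positions: 4.

4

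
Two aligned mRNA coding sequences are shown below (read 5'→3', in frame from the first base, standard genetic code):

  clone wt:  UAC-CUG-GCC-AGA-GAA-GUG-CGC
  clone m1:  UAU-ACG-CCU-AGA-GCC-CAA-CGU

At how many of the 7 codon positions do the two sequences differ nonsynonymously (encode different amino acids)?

Codon 1: UAC Tyr / UAU Tyr — synonymous.
Codon 2: CUG Leu / ACG Thr — nonsynonymous.
Codon 3: GCC Ala / CCU Pro — nonsynonymous.
Codon 4: AGA Arg / AGA Arg — identical.
Codon 5: GAA Glu / GCC Ala — nonsynonymous.
Codon 6: GUG Val / CAA Gln — nonsynonymous.
Codon 7: CGC Arg / CGU Arg — synonymous.
Nonsynonymous differences: 4.

4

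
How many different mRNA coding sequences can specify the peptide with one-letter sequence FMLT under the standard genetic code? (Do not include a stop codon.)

Phe: 2 codons.
Met: 1 codon.
Leu: 6 codons.
Thr: 4 codons.
2 × 1 × 6 × 4 = 48.

48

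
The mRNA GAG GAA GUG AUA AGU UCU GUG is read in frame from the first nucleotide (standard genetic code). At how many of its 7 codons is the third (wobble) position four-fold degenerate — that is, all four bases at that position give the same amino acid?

3

Codon 1 GAG (Glu): third position 2-fold.
Codon 2 GAA (Glu): third position 2-fold.
Codon 3 GUG (Val): third position 4-fold.
Codon 4 AUA (Ile): third position 3-fold.
Codon 5 AGU (Ser): third position 2-fold.
Codon 6 UCU (Ser): third position 4-fold.
Codon 7 GUG (Val): third position 4-fold.
Four-fold degenerate third positions: 3.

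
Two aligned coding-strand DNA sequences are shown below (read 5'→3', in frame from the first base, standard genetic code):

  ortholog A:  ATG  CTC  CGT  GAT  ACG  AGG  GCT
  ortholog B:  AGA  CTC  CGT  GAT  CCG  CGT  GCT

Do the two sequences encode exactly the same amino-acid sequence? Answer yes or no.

Codon 1: ATG Met / AGA Arg — nonsynonymous.
Codon 2: CTC Leu / CTC Leu — identical.
Codon 3: CGT Arg / CGT Arg — identical.
Codon 4: GAT Asp / GAT Asp — identical.
Codon 5: ACG Thr / CCG Pro — nonsynonymous.
Codon 6: AGG Arg / CGT Arg — synonymous.
Codon 7: GCT Ala / GCT Ala — identical.
Nonsynonymous differences: 2 → different protein.

no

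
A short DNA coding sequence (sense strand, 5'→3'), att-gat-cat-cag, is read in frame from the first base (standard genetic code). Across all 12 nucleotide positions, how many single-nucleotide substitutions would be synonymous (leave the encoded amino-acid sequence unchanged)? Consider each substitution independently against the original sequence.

5

Codon 1 (ATT, Ile): 2 synonymous substitutions.
Codon 2 (GAT, Asp): 1 synonymous substitution.
Codon 3 (CAT, His): 1 synonymous substitution.
Codon 4 (CAG, Gln): 1 synonymous substitution.
Total: 2 + 1 + 1 + 1 = 5.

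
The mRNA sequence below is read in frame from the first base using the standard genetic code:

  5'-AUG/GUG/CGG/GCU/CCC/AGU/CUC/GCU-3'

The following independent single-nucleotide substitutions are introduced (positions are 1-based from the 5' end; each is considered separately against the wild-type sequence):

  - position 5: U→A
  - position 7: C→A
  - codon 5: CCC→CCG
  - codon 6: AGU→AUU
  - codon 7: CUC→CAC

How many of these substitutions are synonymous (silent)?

Codon 2: GUG (Val) → GAG (Glu) — missense.
Codon 3: CGG (Arg) → AGG (Arg) — synonymous.
Codon 5: CCC (Pro) → CCG (Pro) — synonymous.
Codon 6: AGU (Ser) → AUU (Ile) — missense.
Codon 7: CUC (Leu) → CAC (His) — missense.
Synonymous: 2 of 5.

2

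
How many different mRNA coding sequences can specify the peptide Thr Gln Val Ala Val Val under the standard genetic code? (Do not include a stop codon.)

2048

Thr: 4 codons.
Gln: 2 codons.
Val: 4 codons.
Ala: 4 codons.
Val: 4 codons.
Val: 4 codons.
4 × 2 × 4 × 4 × 4 × 4 = 2048.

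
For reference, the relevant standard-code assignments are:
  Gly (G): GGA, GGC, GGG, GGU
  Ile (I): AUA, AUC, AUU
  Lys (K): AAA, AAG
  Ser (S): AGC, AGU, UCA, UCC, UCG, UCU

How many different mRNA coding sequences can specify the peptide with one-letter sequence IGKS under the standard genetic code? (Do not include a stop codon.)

Ile: 3 codons.
Gly: 4 codons.
Lys: 2 codons.
Ser: 6 codons.
3 × 4 × 2 × 6 = 144.

144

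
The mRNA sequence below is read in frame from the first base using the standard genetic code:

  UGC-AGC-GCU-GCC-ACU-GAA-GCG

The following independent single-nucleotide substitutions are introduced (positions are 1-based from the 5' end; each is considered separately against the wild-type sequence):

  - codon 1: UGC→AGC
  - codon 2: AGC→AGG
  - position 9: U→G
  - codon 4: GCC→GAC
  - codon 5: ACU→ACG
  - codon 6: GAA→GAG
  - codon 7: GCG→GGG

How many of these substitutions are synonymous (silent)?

Codon 1: UGC (Cys) → AGC (Ser) — missense.
Codon 2: AGC (Ser) → AGG (Arg) — missense.
Codon 3: GCU (Ala) → GCG (Ala) — synonymous.
Codon 4: GCC (Ala) → GAC (Asp) — missense.
Codon 5: ACU (Thr) → ACG (Thr) — synonymous.
Codon 6: GAA (Glu) → GAG (Glu) — synonymous.
Codon 7: GCG (Ala) → GGG (Gly) — missense.
Synonymous: 3 of 7.

3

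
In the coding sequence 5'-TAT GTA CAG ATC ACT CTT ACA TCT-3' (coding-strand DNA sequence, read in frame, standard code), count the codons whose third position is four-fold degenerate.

Codon 1 TAT (Tyr): third position 2-fold.
Codon 2 GTA (Val): third position 4-fold.
Codon 3 CAG (Gln): third position 2-fold.
Codon 4 ATC (Ile): third position 3-fold.
Codon 5 ACT (Thr): third position 4-fold.
Codon 6 CTT (Leu): third position 4-fold.
Codon 7 ACA (Thr): third position 4-fold.
Codon 8 TCT (Ser): third position 4-fold.
Four-fold degenerate third positions: 5.

5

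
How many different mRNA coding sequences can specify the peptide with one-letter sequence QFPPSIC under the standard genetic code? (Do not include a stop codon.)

Gln: 2 codons.
Phe: 2 codons.
Pro: 4 codons.
Pro: 4 codons.
Ser: 6 codons.
Ile: 3 codons.
Cys: 2 codons.
2 × 2 × 4 × 4 × 6 × 3 × 2 = 2304.

2304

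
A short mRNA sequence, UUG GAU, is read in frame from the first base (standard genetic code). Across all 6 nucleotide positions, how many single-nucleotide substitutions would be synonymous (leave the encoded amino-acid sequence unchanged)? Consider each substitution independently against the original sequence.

Codon 1 (UUG, Leu): 2 synonymous substitutions.
Codon 2 (GAU, Asp): 1 synonymous substitution.
Total: 2 + 1 = 3.

3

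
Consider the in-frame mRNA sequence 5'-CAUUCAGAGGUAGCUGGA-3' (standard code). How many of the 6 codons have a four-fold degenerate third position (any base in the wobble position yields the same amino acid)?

4

Codon 1 CAU (His): third position 2-fold.
Codon 2 UCA (Ser): third position 4-fold.
Codon 3 GAG (Glu): third position 2-fold.
Codon 4 GUA (Val): third position 4-fold.
Codon 5 GCU (Ala): third position 4-fold.
Codon 6 GGA (Gly): third position 4-fold.
Four-fold degenerate third positions: 4.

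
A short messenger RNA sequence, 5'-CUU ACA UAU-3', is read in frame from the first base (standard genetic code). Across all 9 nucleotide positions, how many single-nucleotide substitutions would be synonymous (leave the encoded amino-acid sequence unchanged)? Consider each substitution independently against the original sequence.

Codon 1 (CUU, Leu): 3 synonymous substitutions.
Codon 2 (ACA, Thr): 3 synonymous substitutions.
Codon 3 (UAU, Tyr): 1 synonymous substitution.
Total: 3 + 3 + 1 = 7.

7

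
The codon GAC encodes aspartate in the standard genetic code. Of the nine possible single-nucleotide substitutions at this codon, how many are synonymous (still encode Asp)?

Position 1: none → 0 synonymous.
Position 2: none → 0 synonymous.
Position 3: GAU → 1 synonymous.
Total: 0 + 0 + 1 = 1.

1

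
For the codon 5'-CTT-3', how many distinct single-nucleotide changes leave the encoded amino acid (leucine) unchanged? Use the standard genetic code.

Position 1: none → 0 synonymous.
Position 2: none → 0 synonymous.
Position 3: CTC, CTA, CTG → 3 synonymous.
Total: 0 + 0 + 3 = 3.

3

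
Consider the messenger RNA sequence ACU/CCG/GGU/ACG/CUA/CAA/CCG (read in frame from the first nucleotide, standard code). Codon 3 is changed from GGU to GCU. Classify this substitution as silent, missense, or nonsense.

Position 8 falls in codon 3: GGU → Gly.
After the substitution the codon is GCU → Ala.
Gly ≠ Ala, so this is a missense mutation.

missense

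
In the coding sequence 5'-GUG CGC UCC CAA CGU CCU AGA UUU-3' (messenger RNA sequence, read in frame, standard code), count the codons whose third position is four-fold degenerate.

5

Codon 1 GUG (Val): third position 4-fold.
Codon 2 CGC (Arg): third position 4-fold.
Codon 3 UCC (Ser): third position 4-fold.
Codon 4 CAA (Gln): third position 2-fold.
Codon 5 CGU (Arg): third position 4-fold.
Codon 6 CCU (Pro): third position 4-fold.
Codon 7 AGA (Arg): third position 2-fold.
Codon 8 UUU (Phe): third position 2-fold.
Four-fold degenerate third positions: 5.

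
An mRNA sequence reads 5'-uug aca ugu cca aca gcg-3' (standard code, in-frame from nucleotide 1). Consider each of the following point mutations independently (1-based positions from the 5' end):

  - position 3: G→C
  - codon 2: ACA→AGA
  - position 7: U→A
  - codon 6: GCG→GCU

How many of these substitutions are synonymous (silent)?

1

Codon 1: UUG (Leu) → UUC (Phe) — missense.
Codon 2: ACA (Thr) → AGA (Arg) — missense.
Codon 3: UGU (Cys) → AGU (Ser) — missense.
Codon 6: GCG (Ala) → GCU (Ala) — synonymous.
Synonymous: 1 of 4.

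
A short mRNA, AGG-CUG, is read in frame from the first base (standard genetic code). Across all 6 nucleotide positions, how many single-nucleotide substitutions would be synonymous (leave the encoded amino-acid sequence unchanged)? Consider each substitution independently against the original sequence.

Codon 1 (AGG, Arg): 2 synonymous substitutions.
Codon 2 (CUG, Leu): 4 synonymous substitutions.
Total: 2 + 4 = 6.

6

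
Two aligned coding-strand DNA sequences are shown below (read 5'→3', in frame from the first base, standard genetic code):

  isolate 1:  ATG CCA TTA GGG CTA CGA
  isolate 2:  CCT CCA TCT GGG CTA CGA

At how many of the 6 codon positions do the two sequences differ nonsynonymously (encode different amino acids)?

2

Codon 1: ATG Met / CCT Pro — nonsynonymous.
Codon 2: CCA Pro / CCA Pro — identical.
Codon 3: TTA Leu / TCT Ser — nonsynonymous.
Codon 4: GGG Gly / GGG Gly — identical.
Codon 5: CTA Leu / CTA Leu — identical.
Codon 6: CGA Arg / CGA Arg — identical.
Nonsynonymous differences: 2.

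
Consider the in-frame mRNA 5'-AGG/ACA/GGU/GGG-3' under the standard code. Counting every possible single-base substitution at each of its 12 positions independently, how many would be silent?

11

Codon 1 (AGG, Arg): 2 synonymous substitutions.
Codon 2 (ACA, Thr): 3 synonymous substitutions.
Codon 3 (GGU, Gly): 3 synonymous substitutions.
Codon 4 (GGG, Gly): 3 synonymous substitutions.
Total: 2 + 3 + 3 + 3 = 11.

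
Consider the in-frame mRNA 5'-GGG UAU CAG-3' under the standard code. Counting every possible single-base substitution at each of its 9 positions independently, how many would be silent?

Codon 1 (GGG, Gly): 3 synonymous substitutions.
Codon 2 (UAU, Tyr): 1 synonymous substitution.
Codon 3 (CAG, Gln): 1 synonymous substitution.
Total: 3 + 1 + 1 = 5.

5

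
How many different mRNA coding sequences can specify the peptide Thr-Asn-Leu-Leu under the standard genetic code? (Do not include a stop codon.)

Thr: 4 codons.
Asn: 2 codons.
Leu: 6 codons.
Leu: 6 codons.
4 × 2 × 6 × 6 = 288.

288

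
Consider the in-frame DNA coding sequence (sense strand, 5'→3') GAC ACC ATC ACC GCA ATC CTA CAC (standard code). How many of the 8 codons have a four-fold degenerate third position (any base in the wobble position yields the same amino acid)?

4

Codon 1 GAC (Asp): third position 2-fold.
Codon 2 ACC (Thr): third position 4-fold.
Codon 3 ATC (Ile): third position 3-fold.
Codon 4 ACC (Thr): third position 4-fold.
Codon 5 GCA (Ala): third position 4-fold.
Codon 6 ATC (Ile): third position 3-fold.
Codon 7 CTA (Leu): third position 4-fold.
Codon 8 CAC (His): third position 2-fold.
Four-fold degenerate third positions: 4.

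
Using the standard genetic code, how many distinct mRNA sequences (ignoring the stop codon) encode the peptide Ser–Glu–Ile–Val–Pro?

576

Ser: 6 codons.
Glu: 2 codons.
Ile: 3 codons.
Val: 4 codons.
Pro: 4 codons.
6 × 2 × 3 × 4 × 4 = 576.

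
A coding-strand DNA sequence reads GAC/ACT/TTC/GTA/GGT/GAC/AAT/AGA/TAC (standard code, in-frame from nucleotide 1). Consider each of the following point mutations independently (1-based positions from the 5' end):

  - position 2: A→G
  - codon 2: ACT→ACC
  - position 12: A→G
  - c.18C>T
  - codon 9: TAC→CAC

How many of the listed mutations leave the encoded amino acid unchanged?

Codon 1: GAC (Asp) → GGC (Gly) — missense.
Codon 2: ACT (Thr) → ACC (Thr) — synonymous.
Codon 4: GTA (Val) → GTG (Val) — synonymous.
Codon 6: GAC (Asp) → GAT (Asp) — synonymous.
Codon 9: TAC (Tyr) → CAC (His) — missense.
Synonymous: 3 of 5.

3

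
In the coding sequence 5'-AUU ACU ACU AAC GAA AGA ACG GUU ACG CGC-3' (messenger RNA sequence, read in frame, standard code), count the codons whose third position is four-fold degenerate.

6

Codon 1 AUU (Ile): third position 3-fold.
Codon 2 ACU (Thr): third position 4-fold.
Codon 3 ACU (Thr): third position 4-fold.
Codon 4 AAC (Asn): third position 2-fold.
Codon 5 GAA (Glu): third position 2-fold.
Codon 6 AGA (Arg): third position 2-fold.
Codon 7 ACG (Thr): third position 4-fold.
Codon 8 GUU (Val): third position 4-fold.
Codon 9 ACG (Thr): third position 4-fold.
Codon 10 CGC (Arg): third position 4-fold.
Four-fold degenerate third positions: 6.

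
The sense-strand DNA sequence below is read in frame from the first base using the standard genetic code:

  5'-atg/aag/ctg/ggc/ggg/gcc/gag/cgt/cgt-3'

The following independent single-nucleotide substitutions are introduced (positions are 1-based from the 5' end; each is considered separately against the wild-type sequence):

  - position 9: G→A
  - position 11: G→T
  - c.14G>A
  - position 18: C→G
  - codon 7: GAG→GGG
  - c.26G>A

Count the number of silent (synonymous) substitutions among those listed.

Codon 3: CTG (Leu) → CTA (Leu) — synonymous.
Codon 4: GGC (Gly) → GTC (Val) — missense.
Codon 5: GGG (Gly) → GAG (Glu) — missense.
Codon 6: GCC (Ala) → GCG (Ala) — synonymous.
Codon 7: GAG (Glu) → GGG (Gly) — missense.
Codon 9: CGT (Arg) → CAT (His) — missense.
Synonymous: 2 of 6.

2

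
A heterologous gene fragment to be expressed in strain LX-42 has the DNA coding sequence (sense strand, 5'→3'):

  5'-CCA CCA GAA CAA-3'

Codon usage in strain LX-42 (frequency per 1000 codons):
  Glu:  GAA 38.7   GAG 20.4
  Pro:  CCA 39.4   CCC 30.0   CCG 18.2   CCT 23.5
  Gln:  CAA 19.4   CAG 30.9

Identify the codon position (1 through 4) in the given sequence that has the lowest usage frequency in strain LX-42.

Codon 1 CCA (Pro): 39.4 per 1000.
Codon 2 CCA (Pro): 39.4 per 1000.
Codon 3 GAA (Glu): 38.7 per 1000.
Codon 4 CAA (Gln): 19.4 per 1000.
Lowest frequency is 19.4 at codon 4.

4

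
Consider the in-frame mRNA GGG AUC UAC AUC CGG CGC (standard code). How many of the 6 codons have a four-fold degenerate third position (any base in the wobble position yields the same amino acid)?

3

Codon 1 GGG (Gly): third position 4-fold.
Codon 2 AUC (Ile): third position 3-fold.
Codon 3 UAC (Tyr): third position 2-fold.
Codon 4 AUC (Ile): third position 3-fold.
Codon 5 CGG (Arg): third position 4-fold.
Codon 6 CGC (Arg): third position 4-fold.
Four-fold degenerate third positions: 3.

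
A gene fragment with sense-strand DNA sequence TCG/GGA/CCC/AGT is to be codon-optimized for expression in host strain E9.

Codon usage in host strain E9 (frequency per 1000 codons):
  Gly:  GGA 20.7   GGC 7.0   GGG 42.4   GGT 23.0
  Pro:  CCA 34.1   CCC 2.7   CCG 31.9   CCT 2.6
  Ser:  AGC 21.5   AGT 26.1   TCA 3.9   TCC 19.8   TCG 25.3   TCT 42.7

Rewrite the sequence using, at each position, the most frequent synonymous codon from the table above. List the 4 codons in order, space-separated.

TCT GGG CCA TCT

Codon 1 (Ser): best is TCT at 42.7.
Codon 2 (Gly): best is GGG at 42.4.
Codon 3 (Pro): best is CCA at 34.1.
Codon 4 (Ser): best is TCT at 42.7.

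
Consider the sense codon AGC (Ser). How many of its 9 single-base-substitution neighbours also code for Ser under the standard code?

Position 1: none → 0 synonymous.
Position 2: none → 0 synonymous.
Position 3: AGT → 1 synonymous.
Total: 0 + 0 + 1 = 1.

1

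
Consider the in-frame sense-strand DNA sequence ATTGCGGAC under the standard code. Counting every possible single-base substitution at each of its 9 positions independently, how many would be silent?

Codon 1 (ATT, Ile): 2 synonymous substitutions.
Codon 2 (GCG, Ala): 3 synonymous substitutions.
Codon 3 (GAC, Asp): 1 synonymous substitution.
Total: 2 + 3 + 1 = 6.

6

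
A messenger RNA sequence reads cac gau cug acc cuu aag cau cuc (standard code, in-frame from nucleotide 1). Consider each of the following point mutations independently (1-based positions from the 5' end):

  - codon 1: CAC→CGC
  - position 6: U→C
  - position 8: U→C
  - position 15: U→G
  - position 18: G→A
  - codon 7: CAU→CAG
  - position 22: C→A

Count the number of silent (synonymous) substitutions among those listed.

Codon 1: CAC (His) → CGC (Arg) — missense.
Codon 2: GAU (Asp) → GAC (Asp) — synonymous.
Codon 3: CUG (Leu) → CCG (Pro) — missense.
Codon 5: CUU (Leu) → CUG (Leu) — synonymous.
Codon 6: AAG (Lys) → AAA (Lys) — synonymous.
Codon 7: CAU (His) → CAG (Gln) — missense.
Codon 8: CUC (Leu) → AUC (Ile) — missense.
Synonymous: 3 of 7.

3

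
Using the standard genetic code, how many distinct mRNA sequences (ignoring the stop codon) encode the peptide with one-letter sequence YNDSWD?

96

Tyr: 2 codons.
Asn: 2 codons.
Asp: 2 codons.
Ser: 6 codons.
Trp: 1 codon.
Asp: 2 codons.
2 × 2 × 2 × 6 × 1 × 2 = 96.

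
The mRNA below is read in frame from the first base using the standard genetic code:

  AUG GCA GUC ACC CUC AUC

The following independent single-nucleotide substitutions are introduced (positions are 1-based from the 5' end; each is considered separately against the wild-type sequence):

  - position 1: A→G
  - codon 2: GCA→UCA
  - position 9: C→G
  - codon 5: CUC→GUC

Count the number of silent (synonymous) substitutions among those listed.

1

Codon 1: AUG (Met) → GUG (Val) — missense.
Codon 2: GCA (Ala) → UCA (Ser) — missense.
Codon 3: GUC (Val) → GUG (Val) — synonymous.
Codon 5: CUC (Leu) → GUC (Val) — missense.
Synonymous: 1 of 4.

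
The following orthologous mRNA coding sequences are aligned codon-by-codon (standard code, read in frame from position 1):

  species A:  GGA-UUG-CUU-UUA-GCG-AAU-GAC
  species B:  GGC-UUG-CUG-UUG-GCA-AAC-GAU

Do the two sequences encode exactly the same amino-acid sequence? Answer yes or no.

Codon 1: GGA Gly / GGC Gly — synonymous.
Codon 2: UUG Leu / UUG Leu — identical.
Codon 3: CUU Leu / CUG Leu — synonymous.
Codon 4: UUA Leu / UUG Leu — synonymous.
Codon 5: GCG Ala / GCA Ala — synonymous.
Codon 6: AAU Asn / AAC Asn — synonymous.
Codon 7: GAC Asp / GAU Asp — synonymous.
Nonsynonymous differences: 0 → same protein.

yes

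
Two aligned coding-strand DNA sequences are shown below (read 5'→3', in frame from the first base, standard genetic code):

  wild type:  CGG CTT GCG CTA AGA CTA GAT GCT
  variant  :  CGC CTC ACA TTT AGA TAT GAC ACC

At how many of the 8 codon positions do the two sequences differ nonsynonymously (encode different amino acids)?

Codon 1: CGG Arg / CGC Arg — synonymous.
Codon 2: CTT Leu / CTC Leu — synonymous.
Codon 3: GCG Ala / ACA Thr — nonsynonymous.
Codon 4: CTA Leu / TTT Phe — nonsynonymous.
Codon 5: AGA Arg / AGA Arg — identical.
Codon 6: CTA Leu / TAT Tyr — nonsynonymous.
Codon 7: GAT Asp / GAC Asp — synonymous.
Codon 8: GCT Ala / ACC Thr — nonsynonymous.
Nonsynonymous differences: 4.

4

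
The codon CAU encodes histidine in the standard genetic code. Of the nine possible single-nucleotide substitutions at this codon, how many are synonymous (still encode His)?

Position 1: none → 0 synonymous.
Position 2: none → 0 synonymous.
Position 3: CAC → 1 synonymous.
Total: 0 + 0 + 1 = 1.

1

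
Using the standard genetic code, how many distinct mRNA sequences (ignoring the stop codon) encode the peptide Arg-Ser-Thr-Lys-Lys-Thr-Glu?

Arg: 6 codons.
Ser: 6 codons.
Thr: 4 codons.
Lys: 2 codons.
Lys: 2 codons.
Thr: 4 codons.
Glu: 2 codons.
6 × 6 × 4 × 2 × 2 × 4 × 2 = 4608.

4608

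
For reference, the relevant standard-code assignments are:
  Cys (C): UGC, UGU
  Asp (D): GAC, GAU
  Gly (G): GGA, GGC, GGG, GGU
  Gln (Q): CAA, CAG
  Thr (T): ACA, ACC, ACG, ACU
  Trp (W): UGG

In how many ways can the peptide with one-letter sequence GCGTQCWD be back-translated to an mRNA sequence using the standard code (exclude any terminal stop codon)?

1024

Gly: 4 codons.
Cys: 2 codons.
Gly: 4 codons.
Thr: 4 codons.
Gln: 2 codons.
Cys: 2 codons.
Trp: 1 codon.
Asp: 2 codons.
4 × 2 × 4 × 4 × 2 × 2 × 1 × 2 = 1024.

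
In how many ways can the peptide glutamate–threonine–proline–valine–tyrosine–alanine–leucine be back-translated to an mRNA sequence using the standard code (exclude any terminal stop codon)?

6144

Glu: 2 codons.
Thr: 4 codons.
Pro: 4 codons.
Val: 4 codons.
Tyr: 2 codons.
Ala: 4 codons.
Leu: 6 codons.
2 × 4 × 4 × 4 × 2 × 4 × 6 = 6144.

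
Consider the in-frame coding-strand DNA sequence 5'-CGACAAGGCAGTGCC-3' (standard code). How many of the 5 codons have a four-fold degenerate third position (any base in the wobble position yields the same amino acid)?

Codon 1 CGA (Arg): third position 4-fold.
Codon 2 CAA (Gln): third position 2-fold.
Codon 3 GGC (Gly): third position 4-fold.
Codon 4 AGT (Ser): third position 2-fold.
Codon 5 GCC (Ala): third position 4-fold.
Four-fold degenerate third positions: 3.

3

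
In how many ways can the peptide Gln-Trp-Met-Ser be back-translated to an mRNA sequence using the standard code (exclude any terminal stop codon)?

Gln: 2 codons.
Trp: 1 codon.
Met: 1 codon.
Ser: 6 codons.
2 × 1 × 1 × 6 = 12.

12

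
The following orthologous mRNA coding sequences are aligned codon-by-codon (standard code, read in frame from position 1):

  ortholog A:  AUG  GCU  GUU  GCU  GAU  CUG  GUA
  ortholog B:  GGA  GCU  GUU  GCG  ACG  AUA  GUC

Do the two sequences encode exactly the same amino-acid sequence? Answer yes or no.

no

Codon 1: AUG Met / GGA Gly — nonsynonymous.
Codon 2: GCU Ala / GCU Ala — identical.
Codon 3: GUU Val / GUU Val — identical.
Codon 4: GCU Ala / GCG Ala — synonymous.
Codon 5: GAU Asp / ACG Thr — nonsynonymous.
Codon 6: CUG Leu / AUA Ile — nonsynonymous.
Codon 7: GUA Val / GUC Val — synonymous.
Nonsynonymous differences: 3 → different protein.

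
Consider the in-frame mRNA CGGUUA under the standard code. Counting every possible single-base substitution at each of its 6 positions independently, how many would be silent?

Codon 1 (CGG, Arg): 4 synonymous substitutions.
Codon 2 (UUA, Leu): 2 synonymous substitutions.
Total: 4 + 2 = 6.

6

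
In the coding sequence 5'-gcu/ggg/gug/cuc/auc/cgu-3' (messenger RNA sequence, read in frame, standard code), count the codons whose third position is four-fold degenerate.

5

Codon 1 GCU (Ala): third position 4-fold.
Codon 2 GGG (Gly): third position 4-fold.
Codon 3 GUG (Val): third position 4-fold.
Codon 4 CUC (Leu): third position 4-fold.
Codon 5 AUC (Ile): third position 3-fold.
Codon 6 CGU (Arg): third position 4-fold.
Four-fold degenerate third positions: 5.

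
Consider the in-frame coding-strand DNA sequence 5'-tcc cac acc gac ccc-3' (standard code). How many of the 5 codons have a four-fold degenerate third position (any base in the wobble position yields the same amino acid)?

Codon 1 TCC (Ser): third position 4-fold.
Codon 2 CAC (His): third position 2-fold.
Codon 3 ACC (Thr): third position 4-fold.
Codon 4 GAC (Asp): third position 2-fold.
Codon 5 CCC (Pro): third position 4-fold.
Four-fold degenerate third positions: 3.

3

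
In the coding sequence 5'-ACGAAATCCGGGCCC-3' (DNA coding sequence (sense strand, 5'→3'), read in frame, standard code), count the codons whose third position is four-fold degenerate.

4

Codon 1 ACG (Thr): third position 4-fold.
Codon 2 AAA (Lys): third position 2-fold.
Codon 3 TCC (Ser): third position 4-fold.
Codon 4 GGG (Gly): third position 4-fold.
Codon 5 CCC (Pro): third position 4-fold.
Four-fold degenerate third positions: 4.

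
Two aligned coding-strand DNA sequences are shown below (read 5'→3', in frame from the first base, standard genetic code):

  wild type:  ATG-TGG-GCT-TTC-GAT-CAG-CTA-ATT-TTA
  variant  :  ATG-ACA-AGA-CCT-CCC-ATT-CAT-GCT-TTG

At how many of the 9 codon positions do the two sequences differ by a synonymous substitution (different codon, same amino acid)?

1

Codon 1: ATG Met / ATG Met — identical.
Codon 2: TGG Trp / ACA Thr — nonsynonymous.
Codon 3: GCT Ala / AGA Arg — nonsynonymous.
Codon 4: TTC Phe / CCT Pro — nonsynonymous.
Codon 5: GAT Asp / CCC Pro — nonsynonymous.
Codon 6: CAG Gln / ATT Ile — nonsynonymous.
Codon 7: CTA Leu / CAT His — nonsynonymous.
Codon 8: ATT Ile / GCT Ala — nonsynonymous.
Codon 9: TTA Leu / TTG Leu — synonymous.
Synonymous differences: 1.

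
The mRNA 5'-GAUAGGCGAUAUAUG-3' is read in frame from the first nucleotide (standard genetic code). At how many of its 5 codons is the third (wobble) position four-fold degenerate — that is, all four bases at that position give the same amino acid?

Codon 1 GAU (Asp): third position 2-fold.
Codon 2 AGG (Arg): third position 2-fold.
Codon 3 CGA (Arg): third position 4-fold.
Codon 4 UAU (Tyr): third position 2-fold.
Codon 5 AUG (Met): third position 1-fold.
Four-fold degenerate third positions: 1.

1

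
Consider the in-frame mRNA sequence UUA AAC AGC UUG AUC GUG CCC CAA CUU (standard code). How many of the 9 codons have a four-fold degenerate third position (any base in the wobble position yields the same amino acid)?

3

Codon 1 UUA (Leu): third position 2-fold.
Codon 2 AAC (Asn): third position 2-fold.
Codon 3 AGC (Ser): third position 2-fold.
Codon 4 UUG (Leu): third position 2-fold.
Codon 5 AUC (Ile): third position 3-fold.
Codon 6 GUG (Val): third position 4-fold.
Codon 7 CCC (Pro): third position 4-fold.
Codon 8 CAA (Gln): third position 2-fold.
Codon 9 CUU (Leu): third position 4-fold.
Four-fold degenerate third positions: 3.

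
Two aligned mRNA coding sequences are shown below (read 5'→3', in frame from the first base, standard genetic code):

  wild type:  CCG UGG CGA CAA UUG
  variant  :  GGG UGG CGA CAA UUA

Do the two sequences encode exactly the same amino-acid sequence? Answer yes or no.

Codon 1: CCG Pro / GGG Gly — nonsynonymous.
Codon 2: UGG Trp / UGG Trp — identical.
Codon 3: CGA Arg / CGA Arg — identical.
Codon 4: CAA Gln / CAA Gln — identical.
Codon 5: UUG Leu / UUA Leu — synonymous.
Nonsynonymous differences: 1 → different protein.

no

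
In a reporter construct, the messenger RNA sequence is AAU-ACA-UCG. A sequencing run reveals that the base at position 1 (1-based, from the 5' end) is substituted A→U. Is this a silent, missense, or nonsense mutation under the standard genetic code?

missense

Position 1 falls in codon 1: AAU → Asn.
After the substitution the codon is UAU → Tyr.
Asn ≠ Tyr, so this is a missense mutation.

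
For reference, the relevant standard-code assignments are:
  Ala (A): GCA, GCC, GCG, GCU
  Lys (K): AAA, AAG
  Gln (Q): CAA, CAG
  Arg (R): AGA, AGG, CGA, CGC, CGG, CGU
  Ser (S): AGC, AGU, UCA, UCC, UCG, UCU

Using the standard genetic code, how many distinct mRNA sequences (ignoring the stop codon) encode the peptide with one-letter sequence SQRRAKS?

20736

Ser: 6 codons.
Gln: 2 codons.
Arg: 6 codons.
Arg: 6 codons.
Ala: 4 codons.
Lys: 2 codons.
Ser: 6 codons.
6 × 2 × 6 × 6 × 4 × 2 × 6 = 20736.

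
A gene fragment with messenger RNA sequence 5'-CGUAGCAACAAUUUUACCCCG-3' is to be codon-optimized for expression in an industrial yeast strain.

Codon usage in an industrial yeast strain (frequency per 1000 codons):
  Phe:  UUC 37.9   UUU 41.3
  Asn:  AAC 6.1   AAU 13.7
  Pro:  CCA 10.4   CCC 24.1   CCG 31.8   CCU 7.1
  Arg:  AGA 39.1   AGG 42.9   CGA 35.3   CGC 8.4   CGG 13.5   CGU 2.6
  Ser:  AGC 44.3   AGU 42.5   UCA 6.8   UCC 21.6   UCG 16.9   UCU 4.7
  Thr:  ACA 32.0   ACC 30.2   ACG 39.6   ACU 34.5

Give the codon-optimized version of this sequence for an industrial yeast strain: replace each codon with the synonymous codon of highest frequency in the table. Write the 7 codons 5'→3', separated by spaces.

Codon 1 (Arg): best is AGG at 42.9.
Codon 2 (Ser): best is AGC at 44.3.
Codon 3 (Asn): best is AAU at 13.7.
Codon 4 (Asn): best is AAU at 13.7.
Codon 5 (Phe): best is UUU at 41.3.
Codon 6 (Thr): best is ACG at 39.6.
Codon 7 (Pro): best is CCG at 31.8.

AGG AGC AAU AAU UUU ACG CCG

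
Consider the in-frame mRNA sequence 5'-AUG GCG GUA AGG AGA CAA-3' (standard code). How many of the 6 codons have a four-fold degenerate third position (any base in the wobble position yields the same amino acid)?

2

Codon 1 AUG (Met): third position 1-fold.
Codon 2 GCG (Ala): third position 4-fold.
Codon 3 GUA (Val): third position 4-fold.
Codon 4 AGG (Arg): third position 2-fold.
Codon 5 AGA (Arg): third position 2-fold.
Codon 6 CAA (Gln): third position 2-fold.
Four-fold degenerate third positions: 2.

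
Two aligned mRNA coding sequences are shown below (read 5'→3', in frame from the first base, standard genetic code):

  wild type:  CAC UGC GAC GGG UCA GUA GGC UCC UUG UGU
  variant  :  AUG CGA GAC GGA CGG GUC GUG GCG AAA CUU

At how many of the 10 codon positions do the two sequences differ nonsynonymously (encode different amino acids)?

7

Codon 1: CAC His / AUG Met — nonsynonymous.
Codon 2: UGC Cys / CGA Arg — nonsynonymous.
Codon 3: GAC Asp / GAC Asp — identical.
Codon 4: GGG Gly / GGA Gly — synonymous.
Codon 5: UCA Ser / CGG Arg — nonsynonymous.
Codon 6: GUA Val / GUC Val — synonymous.
Codon 7: GGC Gly / GUG Val — nonsynonymous.
Codon 8: UCC Ser / GCG Ala — nonsynonymous.
Codon 9: UUG Leu / AAA Lys — nonsynonymous.
Codon 10: UGU Cys / CUU Leu — nonsynonymous.
Nonsynonymous differences: 7.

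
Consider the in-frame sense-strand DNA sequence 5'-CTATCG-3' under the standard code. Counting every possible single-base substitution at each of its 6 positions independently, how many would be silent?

Codon 1 (CTA, Leu): 4 synonymous substitutions.
Codon 2 (TCG, Ser): 3 synonymous substitutions.
Total: 4 + 3 = 7.

7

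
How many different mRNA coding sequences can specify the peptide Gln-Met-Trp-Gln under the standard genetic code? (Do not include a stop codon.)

Gln: 2 codons.
Met: 1 codon.
Trp: 1 codon.
Gln: 2 codons.
2 × 1 × 1 × 2 = 4.

4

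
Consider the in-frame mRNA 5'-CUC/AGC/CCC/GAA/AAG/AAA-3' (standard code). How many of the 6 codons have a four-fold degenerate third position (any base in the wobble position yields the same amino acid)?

2

Codon 1 CUC (Leu): third position 4-fold.
Codon 2 AGC (Ser): third position 2-fold.
Codon 3 CCC (Pro): third position 4-fold.
Codon 4 GAA (Glu): third position 2-fold.
Codon 5 AAG (Lys): third position 2-fold.
Codon 6 AAA (Lys): third position 2-fold.
Four-fold degenerate third positions: 2.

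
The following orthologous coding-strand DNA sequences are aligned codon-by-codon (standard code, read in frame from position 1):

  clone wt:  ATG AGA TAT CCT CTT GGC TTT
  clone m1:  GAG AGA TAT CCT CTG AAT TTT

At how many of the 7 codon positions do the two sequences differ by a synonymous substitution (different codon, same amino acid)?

1

Codon 1: ATG Met / GAG Glu — nonsynonymous.
Codon 2: AGA Arg / AGA Arg — identical.
Codon 3: TAT Tyr / TAT Tyr — identical.
Codon 4: CCT Pro / CCT Pro — identical.
Codon 5: CTT Leu / CTG Leu — synonymous.
Codon 6: GGC Gly / AAT Asn — nonsynonymous.
Codon 7: TTT Phe / TTT Phe — identical.
Synonymous differences: 1.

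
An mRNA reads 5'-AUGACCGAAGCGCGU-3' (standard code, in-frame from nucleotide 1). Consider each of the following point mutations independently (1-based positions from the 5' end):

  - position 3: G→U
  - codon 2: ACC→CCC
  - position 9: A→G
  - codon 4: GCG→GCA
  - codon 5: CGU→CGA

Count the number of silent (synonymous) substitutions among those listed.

3

Codon 1: AUG (Met) → AUU (Ile) — missense.
Codon 2: ACC (Thr) → CCC (Pro) — missense.
Codon 3: GAA (Glu) → GAG (Glu) — synonymous.
Codon 4: GCG (Ala) → GCA (Ala) — synonymous.
Codon 5: CGU (Arg) → CGA (Arg) — synonymous.
Synonymous: 3 of 5.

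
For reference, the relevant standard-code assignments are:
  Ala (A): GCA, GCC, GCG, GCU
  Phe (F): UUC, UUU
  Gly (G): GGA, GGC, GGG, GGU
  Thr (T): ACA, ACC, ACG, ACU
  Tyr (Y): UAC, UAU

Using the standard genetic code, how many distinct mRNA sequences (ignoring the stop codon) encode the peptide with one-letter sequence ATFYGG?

Ala: 4 codons.
Thr: 4 codons.
Phe: 2 codons.
Tyr: 2 codons.
Gly: 4 codons.
Gly: 4 codons.
4 × 4 × 2 × 2 × 4 × 4 = 1024.

1024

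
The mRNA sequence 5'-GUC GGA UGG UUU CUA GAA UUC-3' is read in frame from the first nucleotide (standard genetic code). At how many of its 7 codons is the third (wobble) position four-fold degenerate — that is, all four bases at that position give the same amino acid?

Codon 1 GUC (Val): third position 4-fold.
Codon 2 GGA (Gly): third position 4-fold.
Codon 3 UGG (Trp): third position 1-fold.
Codon 4 UUU (Phe): third position 2-fold.
Codon 5 CUA (Leu): third position 4-fold.
Codon 6 GAA (Glu): third position 2-fold.
Codon 7 UUC (Phe): third position 2-fold.
Four-fold degenerate third positions: 3.

3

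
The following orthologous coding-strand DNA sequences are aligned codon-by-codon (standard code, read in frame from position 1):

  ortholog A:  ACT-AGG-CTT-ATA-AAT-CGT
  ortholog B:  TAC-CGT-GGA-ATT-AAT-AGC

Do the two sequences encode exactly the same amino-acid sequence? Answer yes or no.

Codon 1: ACT Thr / TAC Tyr — nonsynonymous.
Codon 2: AGG Arg / CGT Arg — synonymous.
Codon 3: CTT Leu / GGA Gly — nonsynonymous.
Codon 4: ATA Ile / ATT Ile — synonymous.
Codon 5: AAT Asn / AAT Asn — identical.
Codon 6: CGT Arg / AGC Ser — nonsynonymous.
Nonsynonymous differences: 3 → different protein.

no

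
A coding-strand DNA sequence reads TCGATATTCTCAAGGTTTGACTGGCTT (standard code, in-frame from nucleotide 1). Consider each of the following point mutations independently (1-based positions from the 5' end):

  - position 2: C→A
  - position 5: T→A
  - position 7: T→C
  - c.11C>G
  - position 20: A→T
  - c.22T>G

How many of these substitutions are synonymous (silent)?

Codon 1: TCG (Ser) → TAG (Stop) — nonsense.
Codon 2: ATA (Ile) → AAA (Lys) — missense.
Codon 3: TTC (Phe) → CTC (Leu) — missense.
Codon 4: TCA (Ser) → TGA (Stop) — nonsense.
Codon 7: GAC (Asp) → GTC (Val) — missense.
Codon 8: TGG (Trp) → GGG (Gly) — missense.
Synonymous: 0 of 6.

0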